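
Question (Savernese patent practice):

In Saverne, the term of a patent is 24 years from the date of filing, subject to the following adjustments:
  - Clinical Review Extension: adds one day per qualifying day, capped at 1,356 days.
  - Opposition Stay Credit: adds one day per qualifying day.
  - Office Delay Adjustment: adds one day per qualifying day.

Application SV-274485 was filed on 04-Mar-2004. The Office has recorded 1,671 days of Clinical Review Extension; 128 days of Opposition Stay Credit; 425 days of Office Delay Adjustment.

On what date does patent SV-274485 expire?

May 26, 2033

Base term: filing date + 24 years → 4 March 2028.
Clinical Review Extension: 1671 days claimed exceeds the 1356-day cap, so +1356 days → 20 November 2031.
Opposition Stay Credit: +128 days → 27 March 2032.
Office Delay Adjustment: +425 days → 26 May 2033.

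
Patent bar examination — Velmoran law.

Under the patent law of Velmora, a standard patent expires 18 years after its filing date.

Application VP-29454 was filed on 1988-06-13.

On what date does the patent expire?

June 13, 2006

Filing date + 18 years → 13 June 2006.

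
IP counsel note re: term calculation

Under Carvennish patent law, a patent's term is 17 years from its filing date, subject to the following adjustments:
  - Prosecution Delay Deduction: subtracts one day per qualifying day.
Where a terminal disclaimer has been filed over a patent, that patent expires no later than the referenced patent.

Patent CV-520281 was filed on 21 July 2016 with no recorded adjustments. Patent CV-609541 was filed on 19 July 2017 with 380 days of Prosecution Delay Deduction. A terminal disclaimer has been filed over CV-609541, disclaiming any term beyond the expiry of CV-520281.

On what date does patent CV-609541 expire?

2033-07-04

Natural term of CV-609541:
  Base: filing + 17 years → 19 July 2034.
  Prosecution Delay Deduction: −380 days → 4 July 2033.
Expiry of referenced patent CV-520281:
  Base: filing + 17 years → 21 July 2033.
Terminal disclaimer: CV-609541 expires on the earlier of 4 July 2033 and 21 July 2033.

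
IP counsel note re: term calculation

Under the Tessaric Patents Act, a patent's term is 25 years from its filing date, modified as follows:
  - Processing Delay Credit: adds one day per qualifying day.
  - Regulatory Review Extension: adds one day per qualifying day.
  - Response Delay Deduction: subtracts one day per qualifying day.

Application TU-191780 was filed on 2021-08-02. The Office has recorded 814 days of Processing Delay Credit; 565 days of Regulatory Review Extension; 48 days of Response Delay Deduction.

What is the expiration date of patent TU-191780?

March 25, 2050

Base term: filing date + 25 years → 2 August 2046.
Processing Delay Credit: +814 days → 24 October 2048.
Regulatory Review Extension: +565 days → 12 May 2050.
Response Delay Deduction: −48 days → 25 March 2050.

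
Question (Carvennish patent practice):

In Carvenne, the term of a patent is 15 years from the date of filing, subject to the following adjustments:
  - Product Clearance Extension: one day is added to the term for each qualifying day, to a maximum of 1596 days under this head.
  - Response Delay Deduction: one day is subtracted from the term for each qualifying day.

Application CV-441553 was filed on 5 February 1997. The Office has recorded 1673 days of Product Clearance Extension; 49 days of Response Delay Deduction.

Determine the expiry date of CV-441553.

2016-05-01

Base term: filing date + 15 years → 5 February 2012.
Product Clearance Extension: 1673 days claimed exceeds the 1596-day cap, so +1596 days → 19 June 2016.
Response Delay Deduction: −49 days → 1 May 2016.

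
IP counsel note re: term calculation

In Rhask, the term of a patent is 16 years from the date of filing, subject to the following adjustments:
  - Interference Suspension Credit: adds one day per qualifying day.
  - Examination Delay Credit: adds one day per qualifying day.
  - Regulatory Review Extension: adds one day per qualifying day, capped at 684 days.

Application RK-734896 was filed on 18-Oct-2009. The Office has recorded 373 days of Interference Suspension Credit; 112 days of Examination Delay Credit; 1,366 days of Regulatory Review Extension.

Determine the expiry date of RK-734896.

2028-12-30

Base term: filing date + 16 years → 18 October 2025.
Interference Suspension Credit: +373 days → 26 October 2026.
Examination Delay Credit: +112 days → 15 February 2027.
Regulatory Review Extension: 1366 days claimed exceeds the 684-day cap, so +684 days → 30 December 2028.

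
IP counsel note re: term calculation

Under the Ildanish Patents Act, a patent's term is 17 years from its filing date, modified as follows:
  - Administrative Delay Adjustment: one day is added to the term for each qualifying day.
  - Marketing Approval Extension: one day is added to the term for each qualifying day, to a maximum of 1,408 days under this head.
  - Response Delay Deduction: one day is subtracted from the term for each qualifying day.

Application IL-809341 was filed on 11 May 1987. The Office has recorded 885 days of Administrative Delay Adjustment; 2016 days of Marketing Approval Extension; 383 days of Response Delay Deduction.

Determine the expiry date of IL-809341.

Base term: filing date + 17 years → 11 May 2004.
Administrative Delay Adjustment: +885 days → 13 October 2006.
Marketing Approval Extension: 2016 days claimed exceeds the 1408-day cap, so +1408 days → 21 August 2010.
Response Delay Deduction: −383 days → 3 August 2009.

2009-08-03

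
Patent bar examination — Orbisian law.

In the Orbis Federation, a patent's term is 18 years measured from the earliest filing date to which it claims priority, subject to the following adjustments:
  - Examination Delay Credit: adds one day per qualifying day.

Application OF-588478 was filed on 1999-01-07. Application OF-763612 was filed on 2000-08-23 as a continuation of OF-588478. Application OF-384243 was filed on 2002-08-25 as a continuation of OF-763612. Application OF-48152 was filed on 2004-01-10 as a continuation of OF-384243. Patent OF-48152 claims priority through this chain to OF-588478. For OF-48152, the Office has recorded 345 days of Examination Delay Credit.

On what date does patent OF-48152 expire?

Earliest priority filing: 7 January 1999.
Base term: 7 January 1999 + 18 years → 7 January 2017.
Examination Delay Credit: +345 days → 18 December 2017.

December 18, 2017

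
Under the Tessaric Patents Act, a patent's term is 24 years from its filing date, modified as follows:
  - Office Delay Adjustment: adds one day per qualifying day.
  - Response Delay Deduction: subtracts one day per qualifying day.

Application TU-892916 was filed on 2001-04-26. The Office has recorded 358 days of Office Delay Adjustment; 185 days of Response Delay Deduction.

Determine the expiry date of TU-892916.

2025-10-16

Base term: filing date + 24 years → 26 April 2025.
Office Delay Adjustment: +358 days → 19 April 2026.
Response Delay Deduction: −185 days → 16 October 2025.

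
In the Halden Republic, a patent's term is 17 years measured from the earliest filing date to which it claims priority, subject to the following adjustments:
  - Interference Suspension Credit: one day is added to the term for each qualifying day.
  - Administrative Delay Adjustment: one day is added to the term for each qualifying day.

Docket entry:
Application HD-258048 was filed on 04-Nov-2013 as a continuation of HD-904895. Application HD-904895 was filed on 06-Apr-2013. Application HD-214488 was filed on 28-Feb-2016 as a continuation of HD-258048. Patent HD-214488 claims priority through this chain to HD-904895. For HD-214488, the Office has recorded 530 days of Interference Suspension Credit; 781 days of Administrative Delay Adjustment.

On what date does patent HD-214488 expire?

2033-11-07

Earliest priority filing: 6 April 2013.
Base term: 6 April 2013 + 17 years → 6 April 2030.
Interference Suspension Credit: +530 days → 18 September 2031.
Administrative Delay Adjustment: +781 days → 7 November 2033.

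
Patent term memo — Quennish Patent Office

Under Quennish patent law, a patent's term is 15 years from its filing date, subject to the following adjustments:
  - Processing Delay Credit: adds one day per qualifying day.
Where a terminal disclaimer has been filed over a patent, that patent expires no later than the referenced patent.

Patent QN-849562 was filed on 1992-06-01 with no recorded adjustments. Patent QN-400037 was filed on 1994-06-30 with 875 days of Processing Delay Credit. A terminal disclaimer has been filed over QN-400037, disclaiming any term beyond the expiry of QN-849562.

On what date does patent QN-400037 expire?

Natural term of QN-400037:
  Base: filing + 15 years → 30 June 2009.
  Processing Delay Credit: +875 days → 22 November 2011.
Expiry of referenced patent QN-849562:
  Base: filing + 15 years → 1 June 2007.
Terminal disclaimer: QN-400037 expires on the earlier of 22 November 2011 and 1 June 2007.

June 1, 2007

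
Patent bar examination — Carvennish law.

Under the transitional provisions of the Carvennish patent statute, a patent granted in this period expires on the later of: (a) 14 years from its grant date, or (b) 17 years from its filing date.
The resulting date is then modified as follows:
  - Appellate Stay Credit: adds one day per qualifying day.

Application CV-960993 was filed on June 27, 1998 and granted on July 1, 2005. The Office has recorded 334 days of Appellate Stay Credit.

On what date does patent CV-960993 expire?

2020-05-30

(a) grant + 14 years → 1 July 2019.
(b) filing + 17 years → 27 June 2015.
Later of the two: 1 July 2019.
Appellate Stay Credit: +334 days → 30 May 2020.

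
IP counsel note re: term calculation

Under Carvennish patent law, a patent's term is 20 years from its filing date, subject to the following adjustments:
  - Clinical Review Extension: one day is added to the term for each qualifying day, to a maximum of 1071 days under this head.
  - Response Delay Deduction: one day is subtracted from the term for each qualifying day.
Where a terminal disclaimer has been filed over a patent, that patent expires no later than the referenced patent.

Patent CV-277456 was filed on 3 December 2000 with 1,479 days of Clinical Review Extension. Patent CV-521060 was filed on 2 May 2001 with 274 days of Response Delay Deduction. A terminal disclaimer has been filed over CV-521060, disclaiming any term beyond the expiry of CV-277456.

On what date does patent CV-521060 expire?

Natural term of CV-521060:
  Base: filing + 20 years → 2 May 2021.
  Response Delay Deduction: −274 days → 1 August 2020.
Expiry of referenced patent CV-277456:
  Base: filing + 20 years → 3 December 2020.
  Clinical Review Extension: 1479 days claimed exceeds the 1071-day cap, so +1071 days → 9 November 2023.
Terminal disclaimer: CV-521060 expires on the earlier of 1 August 2020 and 9 November 2023.

August 1, 2020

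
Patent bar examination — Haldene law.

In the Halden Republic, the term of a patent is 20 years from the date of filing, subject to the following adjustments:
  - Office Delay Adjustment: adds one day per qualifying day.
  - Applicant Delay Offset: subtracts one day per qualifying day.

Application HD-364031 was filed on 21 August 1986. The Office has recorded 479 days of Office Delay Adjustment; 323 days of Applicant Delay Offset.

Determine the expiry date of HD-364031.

Base term: filing date + 20 years → 21 August 2006.
Office Delay Adjustment: +479 days → 13 December 2007.
Applicant Delay Offset: −323 days → 24 January 2007.

January 24, 2007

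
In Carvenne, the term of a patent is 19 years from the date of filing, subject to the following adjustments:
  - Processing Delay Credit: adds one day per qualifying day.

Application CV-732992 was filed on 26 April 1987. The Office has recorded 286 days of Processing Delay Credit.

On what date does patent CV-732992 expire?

2007-02-06

Base term: filing date + 19 years → 26 April 2006.
Processing Delay Credit: +286 days → 6 February 2007.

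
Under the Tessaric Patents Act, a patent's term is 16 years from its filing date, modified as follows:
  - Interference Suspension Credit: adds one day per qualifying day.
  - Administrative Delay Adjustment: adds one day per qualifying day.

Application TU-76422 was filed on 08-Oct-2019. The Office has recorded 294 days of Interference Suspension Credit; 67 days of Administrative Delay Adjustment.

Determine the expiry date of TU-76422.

Base term: filing date + 16 years → 8 October 2035.
Interference Suspension Credit: +294 days → 28 July 2036.
Administrative Delay Adjustment: +67 days → 3 October 2036.

October 3, 2036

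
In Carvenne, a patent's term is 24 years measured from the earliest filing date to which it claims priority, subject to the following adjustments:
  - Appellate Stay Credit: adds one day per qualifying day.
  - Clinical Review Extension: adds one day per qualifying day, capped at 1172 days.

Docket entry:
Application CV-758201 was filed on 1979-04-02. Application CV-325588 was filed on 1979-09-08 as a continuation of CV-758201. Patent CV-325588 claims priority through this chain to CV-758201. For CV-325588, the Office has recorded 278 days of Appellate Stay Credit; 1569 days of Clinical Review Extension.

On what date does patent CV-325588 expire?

2007-03-22

Earliest priority filing: 2 April 1979.
Base term: 2 April 1979 + 24 years → 2 April 2003.
Appellate Stay Credit: +278 days → 5 January 2004.
Clinical Review Extension: 1569 days claimed exceeds the 1172-day cap, so +1172 days → 22 March 2007.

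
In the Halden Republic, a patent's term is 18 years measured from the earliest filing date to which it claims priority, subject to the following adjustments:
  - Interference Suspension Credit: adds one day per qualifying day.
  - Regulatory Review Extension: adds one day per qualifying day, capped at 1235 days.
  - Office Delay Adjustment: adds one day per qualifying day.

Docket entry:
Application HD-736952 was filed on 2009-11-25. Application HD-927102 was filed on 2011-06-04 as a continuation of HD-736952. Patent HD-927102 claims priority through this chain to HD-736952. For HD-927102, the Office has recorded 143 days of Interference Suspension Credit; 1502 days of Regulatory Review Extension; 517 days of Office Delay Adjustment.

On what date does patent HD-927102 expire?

Earliest priority filing: 25 November 2009.
Base term: 25 November 2009 + 18 years → 25 November 2027.
Interference Suspension Credit: +143 days → 16 April 2028.
Regulatory Review Extension: 1502 days claimed exceeds the 1235-day cap, so +1235 days → 3 September 2031.
Office Delay Adjustment: +517 days → 1 February 2033.

February 1, 2033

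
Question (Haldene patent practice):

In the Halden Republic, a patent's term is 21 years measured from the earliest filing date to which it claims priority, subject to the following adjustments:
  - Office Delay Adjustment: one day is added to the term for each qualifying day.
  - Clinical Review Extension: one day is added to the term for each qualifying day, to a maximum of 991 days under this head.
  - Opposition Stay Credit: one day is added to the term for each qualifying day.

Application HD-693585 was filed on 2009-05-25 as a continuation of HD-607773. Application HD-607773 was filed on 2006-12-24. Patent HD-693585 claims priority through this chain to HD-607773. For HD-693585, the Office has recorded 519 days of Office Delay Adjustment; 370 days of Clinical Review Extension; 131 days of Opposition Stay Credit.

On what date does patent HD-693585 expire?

2030-10-09

Earliest priority filing: 24 December 2006.
Base term: 24 December 2006 + 21 years → 24 December 2027.
Office Delay Adjustment: +519 days → 26 May 2029.
Clinical Review Extension: 370 days (within the 991-day cap) → +370 days → 31 May 2030.
Opposition Stay Credit: +131 days → 9 October 2030.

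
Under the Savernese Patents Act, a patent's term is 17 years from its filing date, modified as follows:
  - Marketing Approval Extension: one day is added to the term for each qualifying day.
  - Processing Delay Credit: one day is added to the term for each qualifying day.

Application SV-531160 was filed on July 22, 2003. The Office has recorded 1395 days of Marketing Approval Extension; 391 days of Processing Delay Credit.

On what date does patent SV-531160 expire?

June 12, 2025

Base term: filing date + 17 years → 22 July 2020.
Marketing Approval Extension: +1395 days → 17 May 2024.
Processing Delay Credit: +391 days → 12 June 2025.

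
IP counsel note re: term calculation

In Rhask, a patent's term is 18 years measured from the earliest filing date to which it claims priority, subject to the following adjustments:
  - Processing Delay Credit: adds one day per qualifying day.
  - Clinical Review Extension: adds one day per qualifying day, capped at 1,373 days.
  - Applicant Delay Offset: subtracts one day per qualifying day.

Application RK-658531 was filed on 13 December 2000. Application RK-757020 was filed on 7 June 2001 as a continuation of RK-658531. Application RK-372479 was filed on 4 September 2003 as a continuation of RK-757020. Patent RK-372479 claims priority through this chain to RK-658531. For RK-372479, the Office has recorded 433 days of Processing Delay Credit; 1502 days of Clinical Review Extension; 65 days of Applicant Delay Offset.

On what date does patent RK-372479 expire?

Earliest priority filing: 13 December 2000.
Base term: 13 December 2000 + 18 years → 13 December 2018.
Processing Delay Credit: +433 days → 19 February 2020.
Clinical Review Extension: 1502 days claimed exceeds the 1373-day cap, so +1373 days → 23 November 2023.
Applicant Delay Offset: −65 days → 19 September 2023.

2023-09-19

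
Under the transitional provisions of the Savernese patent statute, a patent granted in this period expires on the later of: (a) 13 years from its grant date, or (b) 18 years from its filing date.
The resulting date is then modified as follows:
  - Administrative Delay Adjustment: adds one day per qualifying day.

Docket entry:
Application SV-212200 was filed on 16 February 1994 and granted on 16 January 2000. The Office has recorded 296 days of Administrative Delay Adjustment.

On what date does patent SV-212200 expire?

November 8, 2013

(a) grant + 13 years → 16 January 2013.
(b) filing + 18 years → 16 February 2012.
Later of the two: 16 January 2013.
Administrative Delay Adjustment: +296 days → 8 November 2013.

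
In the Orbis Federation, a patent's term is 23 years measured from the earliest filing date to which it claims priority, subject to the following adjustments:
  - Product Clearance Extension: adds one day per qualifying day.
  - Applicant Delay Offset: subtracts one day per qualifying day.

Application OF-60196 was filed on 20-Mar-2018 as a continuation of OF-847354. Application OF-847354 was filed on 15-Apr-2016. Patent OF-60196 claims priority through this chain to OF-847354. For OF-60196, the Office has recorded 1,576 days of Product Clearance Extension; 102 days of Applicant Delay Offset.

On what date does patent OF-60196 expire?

Earliest priority filing: 15 April 2016.
Base term: 15 April 2016 + 23 years → 15 April 2039.
Product Clearance Extension: +1576 days → 8 August 2043.
Applicant Delay Offset: −102 days → 28 April 2043.

April 28, 2043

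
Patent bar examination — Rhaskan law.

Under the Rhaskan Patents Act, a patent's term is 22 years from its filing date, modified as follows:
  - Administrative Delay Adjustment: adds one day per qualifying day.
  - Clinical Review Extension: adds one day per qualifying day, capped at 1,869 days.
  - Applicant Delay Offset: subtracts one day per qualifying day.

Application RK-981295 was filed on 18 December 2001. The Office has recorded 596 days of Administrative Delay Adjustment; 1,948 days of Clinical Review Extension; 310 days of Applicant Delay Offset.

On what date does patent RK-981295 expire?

Base term: filing date + 22 years → 18 December 2023.
Administrative Delay Adjustment: +596 days → 5 August 2025.
Clinical Review Extension: 1948 days claimed exceeds the 1869-day cap, so +1869 days → 17 September 2030.
Applicant Delay Offset: −310 days → 11 November 2029.

November 11, 2029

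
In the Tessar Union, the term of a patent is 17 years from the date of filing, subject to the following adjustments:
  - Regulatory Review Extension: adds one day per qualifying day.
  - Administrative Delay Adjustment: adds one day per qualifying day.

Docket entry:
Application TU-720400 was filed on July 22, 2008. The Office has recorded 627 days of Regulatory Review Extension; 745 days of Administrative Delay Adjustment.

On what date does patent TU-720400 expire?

April 24, 2029

Base term: filing date + 17 years → 22 July 2025.
Regulatory Review Extension: +627 days → 10 April 2027.
Administrative Delay Adjustment: +745 days → 24 April 2029.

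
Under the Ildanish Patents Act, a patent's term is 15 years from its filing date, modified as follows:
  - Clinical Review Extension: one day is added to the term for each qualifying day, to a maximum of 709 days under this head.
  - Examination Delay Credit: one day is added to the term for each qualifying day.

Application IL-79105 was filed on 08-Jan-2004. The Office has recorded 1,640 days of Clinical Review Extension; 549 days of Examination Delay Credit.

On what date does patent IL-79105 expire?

Base term: filing date + 15 years → 8 January 2019.
Clinical Review Extension: 1640 days claimed exceeds the 709-day cap, so +709 days → 17 December 2020.
Examination Delay Credit: +549 days → 19 June 2022.

June 19, 2022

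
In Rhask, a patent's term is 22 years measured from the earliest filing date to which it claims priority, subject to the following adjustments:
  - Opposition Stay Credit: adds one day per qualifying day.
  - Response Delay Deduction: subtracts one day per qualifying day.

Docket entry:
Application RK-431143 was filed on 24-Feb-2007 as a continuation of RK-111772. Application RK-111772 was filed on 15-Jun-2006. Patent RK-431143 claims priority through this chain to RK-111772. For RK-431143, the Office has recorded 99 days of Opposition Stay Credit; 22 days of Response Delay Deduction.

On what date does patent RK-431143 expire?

Earliest priority filing: 15 June 2006.
Base term: 15 June 2006 + 22 years → 15 June 2028.
Opposition Stay Credit: +99 days → 22 September 2028.
Response Delay Deduction: −22 days → 31 August 2028.

August 31, 2028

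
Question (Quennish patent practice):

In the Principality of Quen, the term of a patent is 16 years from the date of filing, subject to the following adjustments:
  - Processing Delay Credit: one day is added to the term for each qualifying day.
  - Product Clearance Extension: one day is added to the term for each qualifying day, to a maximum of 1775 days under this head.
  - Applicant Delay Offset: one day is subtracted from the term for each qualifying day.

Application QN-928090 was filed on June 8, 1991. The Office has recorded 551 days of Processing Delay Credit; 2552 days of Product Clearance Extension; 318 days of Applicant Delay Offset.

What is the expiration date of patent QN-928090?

Base term: filing date + 16 years → 8 June 2007.
Processing Delay Credit: +551 days → 10 December 2008.
Product Clearance Extension: 2552 days claimed exceeds the 1775-day cap, so +1775 days → 20 October 2013.
Applicant Delay Offset: −318 days → 6 December 2012.

2012-12-06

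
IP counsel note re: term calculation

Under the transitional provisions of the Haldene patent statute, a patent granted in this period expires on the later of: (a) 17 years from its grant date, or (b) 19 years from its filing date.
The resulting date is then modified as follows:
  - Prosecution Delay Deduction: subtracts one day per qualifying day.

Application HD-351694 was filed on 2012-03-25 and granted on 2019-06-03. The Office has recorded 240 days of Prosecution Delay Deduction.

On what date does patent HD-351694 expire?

(a) grant + 17 years → 3 June 2036.
(b) filing + 19 years → 25 March 2031.
Later of the two: 3 June 2036.
Prosecution Delay Deduction: −240 days → 7 October 2035.

October 7, 2035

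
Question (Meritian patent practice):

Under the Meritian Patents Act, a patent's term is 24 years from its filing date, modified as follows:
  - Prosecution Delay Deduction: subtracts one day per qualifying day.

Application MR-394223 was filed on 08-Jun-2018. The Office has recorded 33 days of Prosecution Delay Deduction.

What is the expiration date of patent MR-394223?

Base term: filing date + 24 years → 8 June 2042.
Prosecution Delay Deduction: −33 days → 6 May 2042.

2042-05-06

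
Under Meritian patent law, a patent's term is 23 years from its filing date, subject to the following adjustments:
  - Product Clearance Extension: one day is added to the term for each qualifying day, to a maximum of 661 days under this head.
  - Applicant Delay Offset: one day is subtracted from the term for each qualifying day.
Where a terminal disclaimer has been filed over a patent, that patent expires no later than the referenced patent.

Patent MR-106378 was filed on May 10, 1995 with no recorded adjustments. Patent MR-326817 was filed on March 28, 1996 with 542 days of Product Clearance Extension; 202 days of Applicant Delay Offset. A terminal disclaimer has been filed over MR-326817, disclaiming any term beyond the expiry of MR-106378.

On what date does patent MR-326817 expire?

May 10, 2018

Natural term of MR-326817:
  Base: filing + 23 years → 28 March 2019.
  Product Clearance Extension: 542 days (within the 661-day cap) → +542 days → 20 September 2020.
  Applicant Delay Offset: −202 days → 2 March 2020.
Expiry of referenced patent MR-106378:
  Base: filing + 23 years → 10 May 2018.
Terminal disclaimer: MR-326817 expires on the earlier of 2 March 2020 and 10 May 2018.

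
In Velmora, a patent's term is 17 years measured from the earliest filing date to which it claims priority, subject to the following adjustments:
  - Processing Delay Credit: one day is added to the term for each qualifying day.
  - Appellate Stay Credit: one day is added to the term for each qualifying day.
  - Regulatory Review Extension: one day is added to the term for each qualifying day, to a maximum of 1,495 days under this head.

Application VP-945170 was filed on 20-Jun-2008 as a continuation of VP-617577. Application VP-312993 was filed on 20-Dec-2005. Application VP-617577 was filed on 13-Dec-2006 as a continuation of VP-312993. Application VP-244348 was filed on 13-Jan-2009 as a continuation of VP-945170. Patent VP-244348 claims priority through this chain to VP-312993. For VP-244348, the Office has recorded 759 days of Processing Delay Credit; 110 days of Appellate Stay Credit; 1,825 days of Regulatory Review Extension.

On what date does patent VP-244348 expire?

Earliest priority filing: 20 December 2005.
Base term: 20 December 2005 + 17 years → 20 December 2022.
Processing Delay Credit: +759 days → 17 January 2025.
Appellate Stay Credit: +110 days → 7 May 2025.
Regulatory Review Extension: 1825 days claimed exceeds the 1495-day cap, so +1495 days → 10 June 2029.

June 10, 2029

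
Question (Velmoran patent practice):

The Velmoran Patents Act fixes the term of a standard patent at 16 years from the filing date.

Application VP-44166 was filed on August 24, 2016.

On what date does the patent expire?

Filing date + 16 years → 24 August 2032.

August 24, 2032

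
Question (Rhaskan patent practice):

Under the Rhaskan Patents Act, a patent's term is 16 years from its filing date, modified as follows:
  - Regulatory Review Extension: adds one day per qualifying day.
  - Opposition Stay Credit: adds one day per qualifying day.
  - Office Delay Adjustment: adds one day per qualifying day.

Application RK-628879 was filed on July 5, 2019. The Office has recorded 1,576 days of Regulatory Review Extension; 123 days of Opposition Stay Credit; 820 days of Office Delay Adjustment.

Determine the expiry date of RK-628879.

2042-05-28

Base term: filing date + 16 years → 5 July 2035.
Regulatory Review Extension: +1576 days → 28 October 2039.
Opposition Stay Credit: +123 days → 28 February 2040.
Office Delay Adjustment: +820 days → 28 May 2042.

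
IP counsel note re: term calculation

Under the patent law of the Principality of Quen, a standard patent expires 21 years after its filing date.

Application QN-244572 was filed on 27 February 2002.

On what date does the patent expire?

Filing date + 21 years → 27 February 2023.

February 27, 2023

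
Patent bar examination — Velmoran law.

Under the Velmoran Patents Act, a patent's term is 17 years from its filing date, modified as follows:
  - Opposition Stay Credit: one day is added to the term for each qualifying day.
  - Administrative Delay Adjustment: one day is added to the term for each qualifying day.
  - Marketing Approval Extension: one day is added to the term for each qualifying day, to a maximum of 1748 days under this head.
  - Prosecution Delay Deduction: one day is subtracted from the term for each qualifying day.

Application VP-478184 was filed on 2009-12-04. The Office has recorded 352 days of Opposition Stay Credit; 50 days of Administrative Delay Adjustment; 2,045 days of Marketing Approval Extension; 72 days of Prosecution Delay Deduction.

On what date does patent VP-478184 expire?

August 12, 2032

Base term: filing date + 17 years → 4 December 2026.
Opposition Stay Credit: +352 days → 21 November 2027.
Administrative Delay Adjustment: +50 days → 10 January 2028.
Marketing Approval Extension: 2045 days claimed exceeds the 1748-day cap, so +1748 days → 23 October 2032.
Prosecution Delay Deduction: −72 days → 12 August 2032.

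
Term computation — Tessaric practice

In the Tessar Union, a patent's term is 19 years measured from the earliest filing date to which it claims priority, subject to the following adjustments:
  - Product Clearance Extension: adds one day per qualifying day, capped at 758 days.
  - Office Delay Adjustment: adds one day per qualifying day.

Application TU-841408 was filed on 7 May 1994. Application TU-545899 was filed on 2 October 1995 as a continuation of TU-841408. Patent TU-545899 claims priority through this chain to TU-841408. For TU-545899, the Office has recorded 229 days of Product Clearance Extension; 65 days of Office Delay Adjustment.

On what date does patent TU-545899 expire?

Earliest priority filing: 7 May 1994.
Base term: 7 May 1994 + 19 years → 7 May 2013.
Product Clearance Extension: 229 days (within the 758-day cap) → +229 days → 22 December 2013.
Office Delay Adjustment: +65 days → 25 February 2014.

2014-02-25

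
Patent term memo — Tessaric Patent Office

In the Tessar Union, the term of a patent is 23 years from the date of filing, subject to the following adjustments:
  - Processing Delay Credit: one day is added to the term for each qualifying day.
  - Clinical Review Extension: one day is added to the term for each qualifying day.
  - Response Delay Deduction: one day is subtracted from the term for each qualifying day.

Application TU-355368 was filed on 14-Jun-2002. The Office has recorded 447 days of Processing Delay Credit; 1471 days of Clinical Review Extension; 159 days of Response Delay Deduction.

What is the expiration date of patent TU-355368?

Base term: filing date + 23 years → 14 June 2025.
Processing Delay Credit: +447 days → 4 September 2026.
Clinical Review Extension: +1471 days → 14 September 2030.
Response Delay Deduction: −159 days → 8 April 2030.

2030-04-08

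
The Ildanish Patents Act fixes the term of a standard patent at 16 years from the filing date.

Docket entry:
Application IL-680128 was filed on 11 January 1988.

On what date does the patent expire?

Filing date + 16 years → 11 January 2004.

January 11, 2004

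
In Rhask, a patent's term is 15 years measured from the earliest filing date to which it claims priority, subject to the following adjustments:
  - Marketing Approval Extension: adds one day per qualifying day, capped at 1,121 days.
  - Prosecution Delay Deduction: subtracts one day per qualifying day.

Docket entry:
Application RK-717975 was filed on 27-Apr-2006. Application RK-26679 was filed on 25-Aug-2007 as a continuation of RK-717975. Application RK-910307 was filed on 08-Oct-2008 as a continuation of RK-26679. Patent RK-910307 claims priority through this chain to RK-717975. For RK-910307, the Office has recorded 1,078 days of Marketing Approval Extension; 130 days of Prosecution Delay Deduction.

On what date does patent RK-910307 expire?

Earliest priority filing: 27 April 2006.
Base term: 27 April 2006 + 15 years → 27 April 2021.
Marketing Approval Extension: 1078 days (within the 1121-day cap) → +1078 days → 9 April 2024.
Prosecution Delay Deduction: −130 days → 1 December 2023.

2023-12-01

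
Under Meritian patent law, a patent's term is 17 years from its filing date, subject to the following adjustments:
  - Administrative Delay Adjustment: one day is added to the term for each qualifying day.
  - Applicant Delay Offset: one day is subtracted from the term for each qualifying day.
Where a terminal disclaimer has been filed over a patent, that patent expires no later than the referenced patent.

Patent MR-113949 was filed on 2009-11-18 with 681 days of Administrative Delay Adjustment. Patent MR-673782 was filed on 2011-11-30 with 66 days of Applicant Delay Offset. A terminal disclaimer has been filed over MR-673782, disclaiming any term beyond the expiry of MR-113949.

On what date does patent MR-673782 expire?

Natural term of MR-673782:
  Base: filing + 17 years → 30 November 2028.
  Applicant Delay Offset: −66 days → 25 September 2028.
Expiry of referenced patent MR-113949:
  Base: filing + 17 years → 18 November 2026.
  Administrative Delay Adjustment: +681 days → 29 September 2028.
Terminal disclaimer: MR-673782 expires on the earlier of 25 September 2028 and 29 September 2028.

September 25, 2028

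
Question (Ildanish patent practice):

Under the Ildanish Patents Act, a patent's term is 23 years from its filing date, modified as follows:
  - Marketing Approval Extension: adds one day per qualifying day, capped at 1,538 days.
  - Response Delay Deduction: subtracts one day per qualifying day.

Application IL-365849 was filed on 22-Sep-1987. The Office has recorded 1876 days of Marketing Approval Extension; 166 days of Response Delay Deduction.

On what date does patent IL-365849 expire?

Base term: filing date + 23 years → 22 September 2010.
Marketing Approval Extension: 1876 days claimed exceeds the 1538-day cap, so +1538 days → 8 December 2014.
Response Delay Deduction: −166 days → 25 June 2014.

2014-06-25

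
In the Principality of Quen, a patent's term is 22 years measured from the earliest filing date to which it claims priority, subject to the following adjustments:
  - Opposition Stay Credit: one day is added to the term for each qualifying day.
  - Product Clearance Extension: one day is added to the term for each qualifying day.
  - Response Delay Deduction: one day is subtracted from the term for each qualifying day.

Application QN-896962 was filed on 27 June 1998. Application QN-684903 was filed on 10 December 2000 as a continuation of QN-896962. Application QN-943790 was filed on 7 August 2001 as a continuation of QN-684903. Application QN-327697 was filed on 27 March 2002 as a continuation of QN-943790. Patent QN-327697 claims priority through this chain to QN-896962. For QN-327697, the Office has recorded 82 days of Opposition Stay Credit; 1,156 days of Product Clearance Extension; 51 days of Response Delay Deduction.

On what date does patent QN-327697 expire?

September 27, 2023

Earliest priority filing: 27 June 1998.
Base term: 27 June 1998 + 22 years → 27 June 2020.
Opposition Stay Credit: +82 days → 17 September 2020.
Product Clearance Extension: +1156 days → 17 November 2023.
Response Delay Deduction: −51 days → 27 September 2023.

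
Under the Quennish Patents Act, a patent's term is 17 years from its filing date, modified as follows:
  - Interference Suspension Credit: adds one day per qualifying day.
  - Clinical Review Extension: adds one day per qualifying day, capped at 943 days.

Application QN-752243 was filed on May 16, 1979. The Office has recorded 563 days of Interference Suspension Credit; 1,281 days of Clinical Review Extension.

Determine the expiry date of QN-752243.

Base term: filing date + 17 years → 16 May 1996.
Interference Suspension Credit: +563 days → 30 November 1997.
Clinical Review Extension: 1281 days claimed exceeds the 943-day cap, so +943 days → 30 June 2000.

2000-06-30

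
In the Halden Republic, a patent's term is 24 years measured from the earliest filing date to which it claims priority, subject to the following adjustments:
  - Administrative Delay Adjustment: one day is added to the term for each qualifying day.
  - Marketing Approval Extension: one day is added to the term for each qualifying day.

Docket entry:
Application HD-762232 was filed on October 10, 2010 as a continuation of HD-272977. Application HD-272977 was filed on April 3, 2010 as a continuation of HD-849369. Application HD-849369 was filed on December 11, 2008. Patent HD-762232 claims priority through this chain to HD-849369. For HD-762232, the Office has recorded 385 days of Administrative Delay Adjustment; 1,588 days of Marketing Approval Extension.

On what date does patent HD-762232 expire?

Earliest priority filing: 11 December 2008.
Base term: 11 December 2008 + 24 years → 11 December 2032.
Administrative Delay Adjustment: +385 days → 31 December 2033.
Marketing Approval Extension: +1588 days → 7 May 2038.

2038-05-07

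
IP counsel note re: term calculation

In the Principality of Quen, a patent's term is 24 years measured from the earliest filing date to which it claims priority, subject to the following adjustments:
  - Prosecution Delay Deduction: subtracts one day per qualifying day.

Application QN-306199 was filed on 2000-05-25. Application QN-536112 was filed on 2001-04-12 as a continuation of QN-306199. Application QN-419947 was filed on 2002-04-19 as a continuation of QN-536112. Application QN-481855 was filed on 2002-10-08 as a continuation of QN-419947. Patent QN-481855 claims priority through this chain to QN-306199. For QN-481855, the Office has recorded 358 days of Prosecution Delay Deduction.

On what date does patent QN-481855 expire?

Earliest priority filing: 25 May 2000.
Base term: 25 May 2000 + 24 years → 25 May 2024.
Prosecution Delay Deduction: −358 days → 2 June 2023.

2023-06-02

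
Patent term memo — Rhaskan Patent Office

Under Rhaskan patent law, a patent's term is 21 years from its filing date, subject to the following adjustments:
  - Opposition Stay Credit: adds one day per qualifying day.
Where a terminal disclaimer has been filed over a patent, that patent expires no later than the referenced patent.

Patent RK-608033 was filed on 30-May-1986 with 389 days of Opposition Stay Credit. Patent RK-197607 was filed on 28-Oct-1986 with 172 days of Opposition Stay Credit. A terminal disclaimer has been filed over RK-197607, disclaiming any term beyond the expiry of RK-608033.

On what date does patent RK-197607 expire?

2008-04-17

Natural term of RK-197607:
  Base: filing + 21 years → 28 October 2007.
  Opposition Stay Credit: +172 days → 17 April 2008.
Expiry of referenced patent RK-608033:
  Base: filing + 21 years → 30 May 2007.
  Opposition Stay Credit: +389 days → 22 June 2008.
Terminal disclaimer: RK-197607 expires on the earlier of 17 April 2008 and 22 June 2008.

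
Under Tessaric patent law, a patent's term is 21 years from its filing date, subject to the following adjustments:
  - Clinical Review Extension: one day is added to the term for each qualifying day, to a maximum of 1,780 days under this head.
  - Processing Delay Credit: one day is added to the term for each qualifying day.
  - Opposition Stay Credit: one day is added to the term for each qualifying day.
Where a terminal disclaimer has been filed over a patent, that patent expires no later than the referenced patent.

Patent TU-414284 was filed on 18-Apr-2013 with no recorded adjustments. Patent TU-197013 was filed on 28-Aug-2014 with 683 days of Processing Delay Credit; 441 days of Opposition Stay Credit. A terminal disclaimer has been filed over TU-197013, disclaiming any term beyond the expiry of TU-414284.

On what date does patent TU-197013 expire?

Natural term of TU-197013:
  Base: filing + 21 years → 28 August 2035.
  Processing Delay Credit: +683 days → 11 July 2037.
  Opposition Stay Credit: +441 days → 25 September 2038.
Expiry of referenced patent TU-414284:
  Base: filing + 21 years → 18 April 2034.
Terminal disclaimer: TU-197013 expires on the earlier of 25 September 2038 and 18 April 2034.

2034-04-18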